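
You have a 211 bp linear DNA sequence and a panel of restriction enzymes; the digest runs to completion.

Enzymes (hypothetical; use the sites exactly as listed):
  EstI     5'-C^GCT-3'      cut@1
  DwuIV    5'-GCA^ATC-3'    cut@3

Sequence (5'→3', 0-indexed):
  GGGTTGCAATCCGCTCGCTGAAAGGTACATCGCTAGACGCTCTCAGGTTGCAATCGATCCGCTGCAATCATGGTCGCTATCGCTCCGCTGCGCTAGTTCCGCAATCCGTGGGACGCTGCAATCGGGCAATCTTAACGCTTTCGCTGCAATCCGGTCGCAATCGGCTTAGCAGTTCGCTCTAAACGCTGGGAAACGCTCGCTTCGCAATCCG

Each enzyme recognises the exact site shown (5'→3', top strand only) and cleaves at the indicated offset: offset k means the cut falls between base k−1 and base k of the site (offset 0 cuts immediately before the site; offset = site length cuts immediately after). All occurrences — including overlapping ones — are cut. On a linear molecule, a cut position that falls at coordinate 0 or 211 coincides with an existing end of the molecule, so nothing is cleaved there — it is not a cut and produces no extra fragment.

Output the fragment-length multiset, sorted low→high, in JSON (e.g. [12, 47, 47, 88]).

Per-enzyme occurrences:
  EstI (CGCT, off=1): starts [11, 15, 30, 37, 59, 74, 80, 85, 90, 113, 135, 141, 174, 183, 193, 197] → cuts [12, 16, 31, 38, 60, 75, 81, 86, 91, 114, 136, 142, 175, 184, 194, 198]
  DwuIV (GCAATC, off=3): starts [5, 49, 63, 100, 117, 125, 145, 156, 203] → cuts [8, 52, 66, 103, 120, 128, 148, 159, 206]

All cut coordinates (distinct, sorted): [8, 12, 16, 31, 38, 52, 60, 66, 75, 81, 86, 91, 103, 114, 120, 128, 136, 142, 148, 159, 175, 184, 194, 198, 206]

Fragments:
  [0,8): 8 bp
  [8,12): 4 bp
  [12,16): 4 bp
  [16,31): 15 bp
  [31,38): 7 bp
  [38,52): 14 bp
  [52,60): 8 bp
  [60,66): 6 bp
  [66,75): 9 bp
  [75,81): 6 bp
  [81,86): 5 bp
  [86,91): 5 bp
  [91,103): 12 bp
  [103,114): 11 bp
  [114,120): 6 bp
  [120,128): 8 bp
  [128,136): 8 bp
  [136,142): 6 bp
  [142,148): 6 bp
  [148,159): 11 bp
  [159,175): 16 bp
  [175,184): 9 bp
  [184,194): 10 bp
  [194,198): 4 bp
  [198,206): 8 bp
  [206,211): 5 bp

[4,4,4,5,5,5,6,6,6,6,6,7,8,8,8,8,8,9,9,10,11,11,12,14,15,16]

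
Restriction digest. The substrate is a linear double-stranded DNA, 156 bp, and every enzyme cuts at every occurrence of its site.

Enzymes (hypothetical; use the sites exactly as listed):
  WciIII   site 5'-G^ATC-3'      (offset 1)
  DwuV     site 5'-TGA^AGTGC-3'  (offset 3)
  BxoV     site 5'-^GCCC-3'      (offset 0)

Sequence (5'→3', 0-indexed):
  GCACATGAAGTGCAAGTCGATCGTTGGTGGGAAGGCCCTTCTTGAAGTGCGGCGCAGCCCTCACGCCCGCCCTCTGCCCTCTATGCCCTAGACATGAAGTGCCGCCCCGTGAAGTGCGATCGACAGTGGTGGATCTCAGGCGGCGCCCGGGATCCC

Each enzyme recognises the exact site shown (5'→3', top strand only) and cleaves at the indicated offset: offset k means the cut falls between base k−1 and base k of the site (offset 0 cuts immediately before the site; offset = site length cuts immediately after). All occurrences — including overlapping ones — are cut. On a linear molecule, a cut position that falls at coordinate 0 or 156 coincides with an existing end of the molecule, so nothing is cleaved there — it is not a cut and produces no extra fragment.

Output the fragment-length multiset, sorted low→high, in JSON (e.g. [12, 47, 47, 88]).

[4,5,6,6,7,7,8,8,9,9,11,11,11,12,13,14,15]

Site scan:
  WciIII (GATC, off=1): starts [18, 117, 131, 150] → cuts [19, 118, 132, 151]
  DwuV (TGAAGTGC, off=3): starts [5, 42, 94, 109] → cuts [8, 45, 97, 112]
  BxoV (GCCC, off=0): starts [34, 56, 64, 68, 75, 84, 103, 144] → cuts [34, 56, 64, 68, 75, 84, 103, 144]

All cut coordinates (distinct, sorted): [8, 19, 34, 45, 56, 64, 68, 75, 84, 97, 103, 112, 118, 132, 144, 151]

Fragments:
  [0,8): 8 bp
  [8,19): 11 bp
  [19,34): 15 bp
  [34,45): 11 bp
  [45,56): 11 bp
  [56,64): 8 bp
  [64,68): 4 bp
  [68,75): 7 bp
  [75,84): 9 bp
  [84,97): 13 bp
  [97,103): 6 bp
  [103,112): 9 bp
  [112,118): 6 bp
  [118,132): 14 bp
  [132,144): 12 bp
  [144,151): 7 bp
  [151,156): 5 bp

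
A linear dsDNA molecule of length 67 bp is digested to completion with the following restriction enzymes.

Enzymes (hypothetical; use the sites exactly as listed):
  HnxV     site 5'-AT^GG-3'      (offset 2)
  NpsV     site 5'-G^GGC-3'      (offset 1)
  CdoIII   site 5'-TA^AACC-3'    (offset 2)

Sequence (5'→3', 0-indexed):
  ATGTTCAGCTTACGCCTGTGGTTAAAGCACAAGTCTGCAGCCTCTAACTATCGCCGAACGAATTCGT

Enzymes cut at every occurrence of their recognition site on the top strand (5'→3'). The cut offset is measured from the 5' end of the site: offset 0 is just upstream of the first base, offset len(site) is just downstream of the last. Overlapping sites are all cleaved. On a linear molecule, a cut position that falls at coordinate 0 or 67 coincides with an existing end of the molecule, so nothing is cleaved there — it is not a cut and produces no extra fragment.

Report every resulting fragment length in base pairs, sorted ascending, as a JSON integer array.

[67]

Per-enzyme occurrences:
  HnxV (ATGG, off=2): no sites
  NpsV (GGGC, off=1): no sites
  CdoIII (TAAACC, off=2): no sites

Pooled cuts: ∅

Fragments:
  no cuts → one linear fragment of 67 bp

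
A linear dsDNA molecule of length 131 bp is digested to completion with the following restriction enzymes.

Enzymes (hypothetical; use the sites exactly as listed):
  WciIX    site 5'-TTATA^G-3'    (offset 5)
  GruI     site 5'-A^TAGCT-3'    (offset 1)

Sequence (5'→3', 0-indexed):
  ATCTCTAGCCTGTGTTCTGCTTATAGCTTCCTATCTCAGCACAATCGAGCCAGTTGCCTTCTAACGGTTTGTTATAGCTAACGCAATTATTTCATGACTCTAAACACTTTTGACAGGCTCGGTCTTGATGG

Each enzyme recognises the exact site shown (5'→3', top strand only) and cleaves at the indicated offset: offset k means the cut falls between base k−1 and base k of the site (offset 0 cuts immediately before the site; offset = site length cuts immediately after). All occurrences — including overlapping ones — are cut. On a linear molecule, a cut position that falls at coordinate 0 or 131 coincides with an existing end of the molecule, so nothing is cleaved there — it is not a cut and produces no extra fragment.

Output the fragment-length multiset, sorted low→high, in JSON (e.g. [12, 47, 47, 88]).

Site scan:
  WciIX TTATAG/5: at [20, 71] ⇒ [25, 76]
  GruI ATAGCT/1: at [22, 73] ⇒ [23, 74]

Pooled cuts: [23, 25, 74, 76]

Fragments:
  [0,23): 23 bp
  [23,25): 2 bp
  [25,74): 49 bp
  [74,76): 2 bp
  [76,131): 55 bp

[2,2,23,49,55]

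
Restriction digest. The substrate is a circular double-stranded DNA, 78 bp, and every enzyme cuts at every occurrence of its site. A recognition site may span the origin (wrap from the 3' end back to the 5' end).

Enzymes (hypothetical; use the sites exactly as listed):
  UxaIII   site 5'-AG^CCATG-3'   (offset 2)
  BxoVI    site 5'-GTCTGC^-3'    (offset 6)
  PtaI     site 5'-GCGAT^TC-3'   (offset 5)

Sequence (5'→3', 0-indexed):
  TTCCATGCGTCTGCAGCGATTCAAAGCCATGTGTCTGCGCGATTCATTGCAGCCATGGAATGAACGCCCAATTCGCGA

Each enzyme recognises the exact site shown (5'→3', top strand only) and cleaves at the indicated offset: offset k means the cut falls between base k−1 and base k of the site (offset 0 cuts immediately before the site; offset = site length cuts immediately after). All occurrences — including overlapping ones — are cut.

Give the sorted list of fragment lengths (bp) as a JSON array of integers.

Per-enzyme occurrences:
  UxaIII AGCCATG/2: at [24, 50] ⇒ [26, 52]
  BxoVI GTCTGC/6: at [8, 32] ⇒ [14, 38]
  PtaI GCGATTC/5: at [15, 38, 74] ⇒ [1, 20, 43]

All cut coordinates (distinct, sorted): [1, 14, 20, 26, 38, 43, 52]

Fragment lengths:
  1→14: 13 bp
  14→20: 6 bp
  20→26: 6 bp
  26→38: 12 bp
  38→43: 5 bp
  43→52: 9 bp
  52→1 (wrap): 78-52+1 = 27 bp

[5,6,6,9,12,13,27]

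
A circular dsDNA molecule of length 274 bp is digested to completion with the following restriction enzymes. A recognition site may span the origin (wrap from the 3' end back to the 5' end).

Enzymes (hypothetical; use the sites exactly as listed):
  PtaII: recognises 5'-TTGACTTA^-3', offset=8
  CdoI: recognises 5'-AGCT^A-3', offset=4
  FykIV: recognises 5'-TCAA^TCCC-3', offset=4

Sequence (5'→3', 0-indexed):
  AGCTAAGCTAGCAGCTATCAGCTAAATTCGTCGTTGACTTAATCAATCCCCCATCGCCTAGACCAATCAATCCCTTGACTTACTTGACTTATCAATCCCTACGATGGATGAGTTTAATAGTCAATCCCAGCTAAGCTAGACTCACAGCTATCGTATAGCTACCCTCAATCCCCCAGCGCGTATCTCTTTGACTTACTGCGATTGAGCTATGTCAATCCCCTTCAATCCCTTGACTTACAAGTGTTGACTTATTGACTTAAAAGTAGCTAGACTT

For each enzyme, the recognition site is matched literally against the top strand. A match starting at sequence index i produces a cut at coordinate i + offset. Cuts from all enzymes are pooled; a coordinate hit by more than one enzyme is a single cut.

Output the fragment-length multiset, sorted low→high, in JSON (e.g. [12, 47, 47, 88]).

[4,5,5,5,7,7,7,8,8,8,9,9,10,10,11,12,12,12,13,14,18,24,27,29]

Scan for sites:
  PtaII (TTGACTTA, off=8): starts [33, 74, 83, 187, 229, 243, 251] → cuts [41, 82, 91, 195, 237, 251, 259]
  CdoI (AGCTA, off=4): starts [0, 5, 12, 19, 128, 133, 145, 156, 204, 264] → cuts [4, 9, 16, 23, 132, 137, 149, 160, 208, 268]
  FykIV (TCAATCCC, off=4): starts [42, 66, 91, 120, 164, 211, 221] → cuts [46, 70, 95, 124, 168, 215, 225]

All cut coordinates (distinct, sorted): [4, 9, 16, 23, 41, 46, 70, 82, 91, 95, 124, 132, 137, 149, 160, 168, 195, 208, 215, 225, 237, 251, 259, 268]

Fragments:
  4→9: 5 bp
  9→16: 7 bp
  16→23: 7 bp
  23→41: 18 bp
  41→46: 5 bp
  46→70: 24 bp
  70→82: 12 bp
  82→91: 9 bp
  91→95: 4 bp
  95→124: 29 bp
  124→132: 8 bp
  132→137: 5 bp
  137→149: 12 bp
  149→160: 11 bp
  160→168: 8 bp
  168→195: 27 bp
  195→208: 13 bp
  208→215: 7 bp
  215→225: 10 bp
  225→237: 12 bp
  237→251: 14 bp
  251→259: 8 bp
  259→268: 9 bp
  268→4 (wrap): 274-268+4 = 10 bp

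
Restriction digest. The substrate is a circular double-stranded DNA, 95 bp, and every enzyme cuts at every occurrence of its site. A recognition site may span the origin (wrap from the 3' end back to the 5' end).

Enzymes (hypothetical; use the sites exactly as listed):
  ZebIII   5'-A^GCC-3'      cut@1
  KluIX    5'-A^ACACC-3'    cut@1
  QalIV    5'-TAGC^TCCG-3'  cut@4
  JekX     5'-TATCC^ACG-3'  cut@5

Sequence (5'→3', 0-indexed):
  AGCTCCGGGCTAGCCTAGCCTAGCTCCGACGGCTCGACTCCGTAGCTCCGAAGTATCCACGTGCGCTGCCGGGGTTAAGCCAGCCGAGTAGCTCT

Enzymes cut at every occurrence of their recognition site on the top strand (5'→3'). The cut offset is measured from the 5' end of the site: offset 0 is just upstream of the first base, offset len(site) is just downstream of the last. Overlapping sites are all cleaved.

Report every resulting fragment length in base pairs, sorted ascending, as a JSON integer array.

Per-enzyme occurrences:
  ZebIII AGCC/1: at [11, 16, 77, 81] ⇒ [12, 17, 78, 82]
  KluIX (AACACC, off=1): no sites
  QalIV TAGCTCCG/4: at [20, 42, 94] ⇒ [3, 24, 46]
  JekX TATCCACG/5: at [53] ⇒ [58]

All cut coordinates (distinct, sorted): [3, 12, 17, 24, 46, 58, 78, 82]

Fragments:
  3→12: 9 bp
  12→17: 5 bp
  17→24: 7 bp
  24→46: 22 bp
  46→58: 12 bp
  58→78: 20 bp
  78→82: 4 bp
  82→3 (wrap): 95-82+3 = 16 bp

[4,5,7,9,12,16,20,22]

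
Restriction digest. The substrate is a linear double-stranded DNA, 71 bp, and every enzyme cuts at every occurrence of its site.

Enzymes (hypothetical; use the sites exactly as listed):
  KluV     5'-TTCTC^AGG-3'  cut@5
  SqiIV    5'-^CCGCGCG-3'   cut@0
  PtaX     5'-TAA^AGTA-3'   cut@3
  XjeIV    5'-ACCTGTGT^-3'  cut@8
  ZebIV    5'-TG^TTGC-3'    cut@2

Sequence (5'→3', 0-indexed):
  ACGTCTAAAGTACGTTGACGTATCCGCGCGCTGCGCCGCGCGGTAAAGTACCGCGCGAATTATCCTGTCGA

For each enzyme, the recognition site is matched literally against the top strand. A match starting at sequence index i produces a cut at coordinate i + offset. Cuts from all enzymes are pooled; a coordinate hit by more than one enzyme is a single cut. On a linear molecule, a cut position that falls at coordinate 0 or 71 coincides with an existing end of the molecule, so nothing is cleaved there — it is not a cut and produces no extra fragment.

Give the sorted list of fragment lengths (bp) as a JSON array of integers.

[4,8,11,12,15,21]

Site scan:
  KluV (TTCTCAGG, off=5): no sites
  SqiIV CCGCGCG/0: at [23, 35, 50] ⇒ [23, 35, 50]
  PtaX TAAAGTA/3: at [5, 43] ⇒ [8, 46]
  XjeIV (ACCTGTGT, off=8): no sites
  ZebIV (TGTTGC, off=2): no sites

All cut coordinates (distinct, sorted): [8, 23, 35, 46, 50]

Fragment lengths:
  [0,8): 8 bp
  [8,23): 15 bp
  [23,35): 12 bp
  [35,46): 11 bp
  [46,50): 4 bp
  [50,71): 21 bp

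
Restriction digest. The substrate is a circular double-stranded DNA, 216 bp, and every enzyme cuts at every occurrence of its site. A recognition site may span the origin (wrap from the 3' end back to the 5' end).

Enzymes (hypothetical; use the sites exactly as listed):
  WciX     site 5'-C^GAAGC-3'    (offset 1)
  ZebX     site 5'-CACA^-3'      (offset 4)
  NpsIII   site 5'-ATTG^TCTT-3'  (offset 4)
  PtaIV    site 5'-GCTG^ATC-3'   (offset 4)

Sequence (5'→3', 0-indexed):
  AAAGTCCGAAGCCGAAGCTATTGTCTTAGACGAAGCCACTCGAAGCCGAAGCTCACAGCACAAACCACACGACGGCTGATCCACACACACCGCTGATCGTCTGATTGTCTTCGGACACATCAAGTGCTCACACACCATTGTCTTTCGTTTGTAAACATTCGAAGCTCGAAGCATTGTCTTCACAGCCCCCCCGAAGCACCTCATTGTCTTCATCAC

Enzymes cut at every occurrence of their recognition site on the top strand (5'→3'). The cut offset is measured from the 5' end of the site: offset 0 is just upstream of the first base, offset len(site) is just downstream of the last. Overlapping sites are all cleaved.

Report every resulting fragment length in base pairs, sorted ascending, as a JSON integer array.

Site scan:
  WciX (CGAAGC, off=1): starts [6, 12, 30, 40, 46, 159, 166, 191] → cuts [7, 13, 31, 41, 47, 160, 167, 192]
  ZebX (CACA, off=4): starts [53, 58, 65, 81, 83, 85, 115, 128, 130, 180, 213] → cuts [1, 57, 62, 69, 85, 87, 89, 119, 132, 134, 184]
  NpsIII (ATTGTCTT, off=4): starts [19, 103, 136, 172, 202] → cuts [23, 107, 140, 176, 206]
  PtaIV (GCTGATC, off=4): starts [74, 91] → cuts [78, 95]

All cut coordinates (distinct, sorted): [1, 7, 13, 23, 31, 41, 47, 57, 62, 69, 78, 85, 87, 89, 95, 107, 119, 132, 134, 140, 160, 167, 176, 184, 192, 206]

Fragments:
  1→7: 6 bp
  7→13: 6 bp
  13→23: 10 bp
  23→31: 8 bp
  31→41: 10 bp
  41→47: 6 bp
  47→57: 10 bp
  57→62: 5 bp
  62→69: 7 bp
  69→78: 9 bp
  78→85: 7 bp
  85→87: 2 bp
  87→89: 2 bp
  89→95: 6 bp
  95→107: 12 bp
  107→119: 12 bp
  119→132: 13 bp
  132→134: 2 bp
  134→140: 6 bp
  140→160: 20 bp
  160→167: 7 bp
  167→176: 9 bp
  176→184: 8 bp
  184→192: 8 bp
  192→206: 14 bp
  206→1 (wrap): 216-206+1 = 11 bp

[2,2,2,5,6,6,6,6,6,7,7,7,8,8,8,9,9,10,10,10,11,12,12,13,14,20]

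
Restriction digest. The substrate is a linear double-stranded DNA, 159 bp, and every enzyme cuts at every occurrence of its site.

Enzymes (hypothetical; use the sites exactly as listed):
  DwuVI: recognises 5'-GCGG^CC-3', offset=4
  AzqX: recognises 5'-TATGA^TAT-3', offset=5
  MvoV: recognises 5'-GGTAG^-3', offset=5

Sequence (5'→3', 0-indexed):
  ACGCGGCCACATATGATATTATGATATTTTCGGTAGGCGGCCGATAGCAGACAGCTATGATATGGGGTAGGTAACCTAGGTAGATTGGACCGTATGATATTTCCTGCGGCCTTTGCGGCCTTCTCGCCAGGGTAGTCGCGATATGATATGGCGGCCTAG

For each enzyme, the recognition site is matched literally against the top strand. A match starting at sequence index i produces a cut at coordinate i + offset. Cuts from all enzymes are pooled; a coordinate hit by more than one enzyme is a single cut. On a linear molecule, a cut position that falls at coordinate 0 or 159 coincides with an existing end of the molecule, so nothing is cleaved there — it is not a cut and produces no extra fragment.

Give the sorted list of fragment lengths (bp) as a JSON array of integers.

Scan for sites:
  DwuVI (GCGGCC, off=4): starts [2, 36, 105, 114, 150] → cuts [6, 40, 109, 118, 154]
  AzqX (TATGATAT, off=5): starts [11, 19, 55, 92, 141] → cuts [16, 24, 60, 97, 146]
  MvoV (GGTAG, off=5): starts [31, 65, 78, 130] → cuts [36, 70, 83, 135]

Pooled cuts: [6, 16, 24, 36, 40, 60, 70, 83, 97, 109, 118, 135, 146, 154]

Fragments:
  [0,6): 6 bp
  [6,16): 10 bp
  [16,24): 8 bp
  [24,36): 12 bp
  [36,40): 4 bp
  [40,60): 20 bp
  [60,70): 10 bp
  [70,83): 13 bp
  [83,97): 14 bp
  [97,109): 12 bp
  [109,118): 9 bp
  [118,135): 17 bp
  [135,146): 11 bp
  [146,154): 8 bp
  [154,159): 5 bp

[4,5,6,8,8,9,10,10,11,12,12,13,14,17,20]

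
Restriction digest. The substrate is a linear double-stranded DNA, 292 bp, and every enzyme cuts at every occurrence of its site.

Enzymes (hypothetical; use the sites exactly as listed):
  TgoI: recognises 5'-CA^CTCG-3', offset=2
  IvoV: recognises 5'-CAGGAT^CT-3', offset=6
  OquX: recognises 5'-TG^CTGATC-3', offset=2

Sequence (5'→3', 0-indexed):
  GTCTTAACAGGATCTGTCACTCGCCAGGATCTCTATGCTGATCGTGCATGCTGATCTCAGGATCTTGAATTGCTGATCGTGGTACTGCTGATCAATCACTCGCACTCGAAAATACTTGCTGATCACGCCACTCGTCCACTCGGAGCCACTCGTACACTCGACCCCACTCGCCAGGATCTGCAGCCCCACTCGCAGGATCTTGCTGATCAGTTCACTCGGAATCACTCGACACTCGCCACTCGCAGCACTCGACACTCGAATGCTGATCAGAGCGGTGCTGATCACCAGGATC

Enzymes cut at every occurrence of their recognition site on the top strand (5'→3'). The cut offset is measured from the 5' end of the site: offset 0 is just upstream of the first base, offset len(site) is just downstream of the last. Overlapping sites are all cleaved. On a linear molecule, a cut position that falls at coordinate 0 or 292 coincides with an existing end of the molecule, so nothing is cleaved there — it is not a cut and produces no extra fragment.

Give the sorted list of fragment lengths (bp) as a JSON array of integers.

[4,6,6,7,7,7,7,8,8,8,9,9,10,10,10,10,11,11,11,11,12,12,13,13,13,14,15,15,15]

Scan for sites:
  TgoI CACTCG/2: at [17, 96, 102, 128, 136, 146, 154, 164, 186, 212, 222, 229, 236, 245, 252] ⇒ [19, 98, 104, 130, 138, 148, 156, 166, 188, 214, 224, 231, 238, 247, 254]
  IvoV CAGGATCT/6: at [7, 24, 57, 171, 192] ⇒ [13, 30, 63, 177, 198]
  OquX TGCTGATC/2: at [35, 48, 70, 85, 116, 200, 260, 275] ⇒ [37, 50, 72, 87, 118, 202, 262, 277]

All cut coordinates (distinct, sorted): [13, 19, 30, 37, 50, 63, 72, 87, 98, 104, 118, 130, 138, 148, 156, 166, 177, 188, 198, 202, 214, 224, 231, 238, 247, 254, 262, 277]

Fragments:
  [0,13): 13 bp
  [13,19): 6 bp
  [19,30): 11 bp
  [30,37): 7 bp
  [37,50): 13 bp
  [50,63): 13 bp
  [63,72): 9 bp
  [72,87): 15 bp
  [87,98): 11 bp
  [98,104): 6 bp
  [104,118): 14 bp
  [118,130): 12 bp
  [130,138): 8 bp
  [138,148): 10 bp
  [148,156): 8 bp
  [156,166): 10 bp
  [166,177): 11 bp
  [177,188): 11 bp
  [188,198): 10 bp
  [198,202): 4 bp
  [202,214): 12 bp
  [214,224): 10 bp
  [224,231): 7 bp
  [231,238): 7 bp
  [238,247): 9 bp
  [247,254): 7 bp
  [254,262): 8 bp
  [262,277): 15 bp
  [277,292): 15 bp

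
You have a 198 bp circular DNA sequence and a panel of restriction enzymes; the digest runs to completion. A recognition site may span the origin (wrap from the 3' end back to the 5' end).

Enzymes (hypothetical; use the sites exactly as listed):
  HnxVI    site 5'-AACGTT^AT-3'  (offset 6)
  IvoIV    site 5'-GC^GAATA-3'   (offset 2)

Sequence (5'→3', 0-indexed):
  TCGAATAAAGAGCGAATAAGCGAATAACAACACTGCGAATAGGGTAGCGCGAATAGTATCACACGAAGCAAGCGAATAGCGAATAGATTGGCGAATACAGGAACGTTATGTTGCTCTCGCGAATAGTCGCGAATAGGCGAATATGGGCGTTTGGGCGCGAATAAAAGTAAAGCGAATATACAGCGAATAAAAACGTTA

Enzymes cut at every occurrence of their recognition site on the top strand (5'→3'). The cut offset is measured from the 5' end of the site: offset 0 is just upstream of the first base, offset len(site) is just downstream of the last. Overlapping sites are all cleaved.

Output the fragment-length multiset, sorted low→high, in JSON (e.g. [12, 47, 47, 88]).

[7,8,8,10,11,12,13,13,14,14,15,15,15,20,23]

Site scan:
  HnxVI AACGTTAT/6: at [101, 191] ⇒ [107, 197]
  IvoIV GCGAATA/2: at [11, 19, 34, 48, 71, 78, 90, 118, 128, 136, 156, 171, 182] ⇒ [13, 21, 36, 50, 73, 80, 92, 120, 130, 138, 158, 173, 184]

All cut coordinates (distinct, sorted): [13, 21, 36, 50, 73, 80, 92, 107, 120, 130, 138, 158, 173, 184, 197]

Fragments:
  13→21: 8 bp
  21→36: 15 bp
  36→50: 14 bp
  50→73: 23 bp
  73→80: 7 bp
  80→92: 12 bp
  92→107: 15 bp
  107→120: 13 bp
  120→130: 10 bp
  130→138: 8 bp
  138→158: 20 bp
  158→173: 15 bp
  173→184: 11 bp
  184→197: 13 bp
  197→13 (wrap): 198-197+13 = 14 bp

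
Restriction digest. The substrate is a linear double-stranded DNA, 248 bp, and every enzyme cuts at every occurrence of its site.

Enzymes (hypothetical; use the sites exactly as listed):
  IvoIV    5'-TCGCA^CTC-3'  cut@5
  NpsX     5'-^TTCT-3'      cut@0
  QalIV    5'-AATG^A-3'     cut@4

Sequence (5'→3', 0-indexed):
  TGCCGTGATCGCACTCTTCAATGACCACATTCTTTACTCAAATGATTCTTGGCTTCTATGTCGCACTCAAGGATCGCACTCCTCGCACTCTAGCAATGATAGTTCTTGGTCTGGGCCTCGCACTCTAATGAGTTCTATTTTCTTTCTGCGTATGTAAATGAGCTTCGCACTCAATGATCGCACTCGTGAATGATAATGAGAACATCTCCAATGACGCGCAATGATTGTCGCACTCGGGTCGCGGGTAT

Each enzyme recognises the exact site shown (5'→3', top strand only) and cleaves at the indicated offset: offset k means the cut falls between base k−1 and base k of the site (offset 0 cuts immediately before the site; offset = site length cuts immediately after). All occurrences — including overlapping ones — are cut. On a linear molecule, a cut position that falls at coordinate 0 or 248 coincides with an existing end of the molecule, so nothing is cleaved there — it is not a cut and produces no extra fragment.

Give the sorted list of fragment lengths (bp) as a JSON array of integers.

[1,2,4,4,6,6,6,7,7,8,8,9,9,9,10,10,10,11,12,13,13,15,15,16,17,20]

Scan for sites:
  IvoIV (TCGCACTC, off=5): starts [8, 60, 73, 82, 117, 164, 177, 227] → cuts [13, 65, 78, 87, 122, 169, 182, 232]
  NpsX (TTCT, off=0): starts [29, 45, 53, 102, 132, 139, 143] → cuts [29, 45, 53, 102, 132, 139, 143]
  QalIV (AATGA, off=4): starts [19, 40, 94, 126, 156, 172, 188, 194, 209, 219] → cuts [23, 44, 98, 130, 160, 176, 192, 198, 213, 223]

All cut coordinates (distinct, sorted): [13, 23, 29, 44, 45, 53, 65, 78, 87, 98, 102, 122, 130, 132, 139, 143, 160, 169, 176, 182, 192, 198, 213, 223, 232]

Fragments:
  [0,13): 13 bp
  [13,23): 10 bp
  [23,29): 6 bp
  [29,44): 15 bp
  [44,45): 1 bp
  [45,53): 8 bp
  [53,65): 12 bp
  [65,78): 13 bp
  [78,87): 9 bp
  [87,98): 11 bp
  [98,102): 4 bp
  [102,122): 20 bp
  [122,130): 8 bp
  [130,132): 2 bp
  [132,139): 7 bp
  [139,143): 4 bp
  [143,160): 17 bp
  [160,169): 9 bp
  [169,176): 7 bp
  [176,182): 6 bp
  [182,192): 10 bp
  [192,198): 6 bp
  [198,213): 15 bp
  [213,223): 10 bp
  [223,232): 9 bp
  [232,248): 16 bp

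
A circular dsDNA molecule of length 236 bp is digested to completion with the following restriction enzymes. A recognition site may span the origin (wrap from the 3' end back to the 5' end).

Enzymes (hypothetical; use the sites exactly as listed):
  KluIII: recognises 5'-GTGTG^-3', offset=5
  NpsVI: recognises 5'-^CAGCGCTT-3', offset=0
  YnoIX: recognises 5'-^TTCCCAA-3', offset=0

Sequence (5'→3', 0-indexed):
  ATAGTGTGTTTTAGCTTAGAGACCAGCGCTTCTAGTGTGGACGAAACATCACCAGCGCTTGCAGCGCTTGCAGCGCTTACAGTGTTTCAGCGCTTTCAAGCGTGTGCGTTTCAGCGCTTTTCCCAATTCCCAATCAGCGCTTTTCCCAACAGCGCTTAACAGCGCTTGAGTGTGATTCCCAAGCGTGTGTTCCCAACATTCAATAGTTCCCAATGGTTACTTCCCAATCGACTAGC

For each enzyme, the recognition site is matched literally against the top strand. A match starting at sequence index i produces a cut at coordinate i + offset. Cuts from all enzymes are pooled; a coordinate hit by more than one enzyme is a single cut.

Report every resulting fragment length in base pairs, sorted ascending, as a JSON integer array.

Per-enzyme occurrences:
  KluIII GTGTG/5: at [3, 34, 101, 169, 184] ⇒ [8, 39, 106, 174, 189]
  NpsVI CAGCGCTT/0: at [23, 52, 61, 70, 87, 111, 134, 149, 159] ⇒ [23, 52, 61, 70, 87, 111, 134, 149, 159]
  YnoIX TTCCCAA/0: at [119, 126, 142, 175, 189, 206, 220] ⇒ [119, 126, 142, 175, 189, 206, 220]

Pooled cuts: [8, 23, 39, 52, 61, 70, 87, 106, 111, 119, 126, 134, 142, 149, 159, 174, 175, 189, 206, 220]

Fragment lengths:
  8→23: 15 bp
  23→39: 16 bp
  39→52: 13 bp
  52→61: 9 bp
  61→70: 9 bp
  70→87: 17 bp
  87→106: 19 bp
  106→111: 5 bp
  111→119: 8 bp
  119→126: 7 bp
  126→134: 8 bp
  134→142: 8 bp
  142→149: 7 bp
  149→159: 10 bp
  159→174: 15 bp
  174→175: 1 bp
  175→189: 14 bp
  189→206: 17 bp
  206→220: 14 bp
  220→8 (wrap): 236-220+8 = 24 bp

[1,5,7,7,8,8,8,9,9,10,13,14,14,15,15,16,17,17,19,24]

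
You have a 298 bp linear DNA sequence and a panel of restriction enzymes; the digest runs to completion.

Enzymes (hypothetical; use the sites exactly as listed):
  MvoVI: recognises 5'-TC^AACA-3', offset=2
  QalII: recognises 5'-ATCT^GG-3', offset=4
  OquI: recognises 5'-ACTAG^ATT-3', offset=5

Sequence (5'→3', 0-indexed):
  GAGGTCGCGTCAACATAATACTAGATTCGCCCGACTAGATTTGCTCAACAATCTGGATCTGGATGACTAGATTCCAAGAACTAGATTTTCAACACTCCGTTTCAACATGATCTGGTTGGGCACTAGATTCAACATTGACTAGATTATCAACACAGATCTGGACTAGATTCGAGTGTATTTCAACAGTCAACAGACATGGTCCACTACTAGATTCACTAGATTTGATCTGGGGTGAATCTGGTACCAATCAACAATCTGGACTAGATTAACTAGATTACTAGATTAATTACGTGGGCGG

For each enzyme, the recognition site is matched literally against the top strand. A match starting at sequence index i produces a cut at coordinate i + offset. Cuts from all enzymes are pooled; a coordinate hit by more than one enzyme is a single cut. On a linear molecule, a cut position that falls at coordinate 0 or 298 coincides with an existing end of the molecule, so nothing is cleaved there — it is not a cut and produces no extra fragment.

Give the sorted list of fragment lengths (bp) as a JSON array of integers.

[4,6,6,6,7,7,7,8,8,8,8,9,9,9,10,10,10,11,11,11,12,13,13,13,14,14,15,17,22]

Per-enzyme occurrences:
  MvoVI (TCAACA, off=2): starts [9, 44, 88, 101, 128, 146, 179, 186, 247] → cuts [11, 46, 90, 103, 130, 148, 181, 188, 249]
  QalII (ATCTGG, off=4): starts [50, 56, 109, 155, 224, 235, 253] → cuts [54, 60, 113, 159, 228, 239, 257]
  OquI (ACTAGATT, off=5): starts [19, 33, 65, 79, 121, 137, 161, 205, 214, 259, 268, 276] → cuts [24, 38, 70, 84, 126, 142, 166, 210, 219, 264, 273, 281]

Pooled cuts: [11, 24, 38, 46, 54, 60, 70, 84, 90, 103, 113, 126, 130, 142, 148, 159, 166, 181, 188, 210, 219, 228, 239, 249, 257, 264, 273, 281]

Fragment lengths:
  [0,11): 11 bp
  [11,24): 13 bp
  [24,38): 14 bp
  [38,46): 8 bp
  [46,54): 8 bp
  [54,60): 6 bp
  [60,70): 10 bp
  [70,84): 14 bp
  [84,90): 6 bp
  [90,103): 13 bp
  [103,113): 10 bp
  [113,126): 13 bp
  [126,130): 4 bp
  [130,142): 12 bp
  [142,148): 6 bp
  [148,159): 11 bp
  [159,166): 7 bp
  [166,181): 15 bp
  [181,188): 7 bp
  [188,210): 22 bp
  [210,219): 9 bp
  [219,228): 9 bp
  [228,239): 11 bp
  [239,249): 10 bp
  [249,257): 8 bp
  [257,264): 7 bp
  [264,273): 9 bp
  [273,281): 8 bp
  [281,298): 17 bp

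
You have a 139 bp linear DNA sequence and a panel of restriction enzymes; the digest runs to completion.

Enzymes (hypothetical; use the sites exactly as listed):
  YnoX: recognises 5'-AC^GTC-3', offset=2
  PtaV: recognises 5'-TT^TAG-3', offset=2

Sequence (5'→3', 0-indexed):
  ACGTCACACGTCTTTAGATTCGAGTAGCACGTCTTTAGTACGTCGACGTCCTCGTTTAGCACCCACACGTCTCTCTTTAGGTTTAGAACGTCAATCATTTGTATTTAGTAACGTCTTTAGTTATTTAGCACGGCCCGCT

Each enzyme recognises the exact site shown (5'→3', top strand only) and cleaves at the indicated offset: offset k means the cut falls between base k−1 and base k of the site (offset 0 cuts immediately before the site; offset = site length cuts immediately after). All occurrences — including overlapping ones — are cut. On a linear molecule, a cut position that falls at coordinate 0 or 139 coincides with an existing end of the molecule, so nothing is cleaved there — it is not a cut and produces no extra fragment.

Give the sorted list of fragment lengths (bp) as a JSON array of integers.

[2,5,5,5,6,6,6,6,7,7,8,9,9,12,14,16,16]

Scan for sites:
  YnoX ACGTC/2: at [0, 7, 28, 39, 45, 66, 87, 110] ⇒ [2, 9, 30, 41, 47, 68, 89, 112]
  PtaV TTTAG/2: at [12, 33, 54, 75, 81, 103, 115, 123] ⇒ [14, 35, 56, 77, 83, 105, 117, 125]

All cut coordinates (distinct, sorted): [2, 9, 14, 30, 35, 41, 47, 56, 68, 77, 83, 89, 105, 112, 117, 125]

Fragment lengths:
  [0,2): 2 bp
  [2,9): 7 bp
  [9,14): 5 bp
  [14,30): 16 bp
  [30,35): 5 bp
  [35,41): 6 bp
  [41,47): 6 bp
  [47,56): 9 bp
  [56,68): 12 bp
  [68,77): 9 bp
  [77,83): 6 bp
  [83,89): 6 bp
  [89,105): 16 bp
  [105,112): 7 bp
  [112,117): 5 bp
  [117,125): 8 bp
  [125,139): 14 bp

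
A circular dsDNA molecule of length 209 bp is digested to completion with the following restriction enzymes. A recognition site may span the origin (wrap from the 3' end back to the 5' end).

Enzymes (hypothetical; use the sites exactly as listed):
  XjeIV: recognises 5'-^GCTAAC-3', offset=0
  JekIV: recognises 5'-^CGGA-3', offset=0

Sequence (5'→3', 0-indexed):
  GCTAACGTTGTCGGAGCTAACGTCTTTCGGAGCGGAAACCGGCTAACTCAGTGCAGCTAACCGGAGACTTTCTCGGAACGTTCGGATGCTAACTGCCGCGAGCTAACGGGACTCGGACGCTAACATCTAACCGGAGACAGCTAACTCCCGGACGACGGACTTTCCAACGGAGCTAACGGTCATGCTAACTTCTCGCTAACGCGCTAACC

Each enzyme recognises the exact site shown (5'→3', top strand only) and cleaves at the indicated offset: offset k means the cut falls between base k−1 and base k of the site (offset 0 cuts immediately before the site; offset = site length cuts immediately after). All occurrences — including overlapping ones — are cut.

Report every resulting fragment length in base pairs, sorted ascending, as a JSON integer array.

[4,4,5,5,5,6,7,7,8,8,9,9,9,11,11,12,12,12,12,12,13,14,14]

Per-enzyme occurrences:
  XjeIV GCTAAC/0: at [0, 15, 41, 55, 87, 101, 118, 139, 171, 183, 194, 202] ⇒ [0, 15, 41, 55, 87, 101, 118, 139, 171, 183, 194, 202]
  JekIV CGGA/0: at [11, 27, 32, 61, 73, 82, 113, 131, 148, 155, 167] ⇒ [11, 27, 32, 61, 73, 82, 113, 131, 148, 155, 167]

All cut coordinates (distinct, sorted): [0, 11, 15, 27, 32, 41, 55, 61, 73, 82, 87, 101, 113, 118, 131, 139, 148, 155, 167, 171, 183, 194, 202]

Fragments:
  0→11: 11 bp
  11→15: 4 bp
  15→27: 12 bp
  27→32: 5 bp
  32→41: 9 bp
  41→55: 14 bp
  55→61: 6 bp
  61→73: 12 bp
  73→82: 9 bp
  82→87: 5 bp
  87→101: 14 bp
  101→113: 12 bp
  113→118: 5 bp
  118→131: 13 bp
  131→139: 8 bp
  139→148: 9 bp
  148→155: 7 bp
  155→167: 12 bp
  167→171: 4 bp
  171→183: 12 bp
  183→194: 11 bp
  194→202: 8 bp
  202→0 (wrap): 209-202+0 = 7 bp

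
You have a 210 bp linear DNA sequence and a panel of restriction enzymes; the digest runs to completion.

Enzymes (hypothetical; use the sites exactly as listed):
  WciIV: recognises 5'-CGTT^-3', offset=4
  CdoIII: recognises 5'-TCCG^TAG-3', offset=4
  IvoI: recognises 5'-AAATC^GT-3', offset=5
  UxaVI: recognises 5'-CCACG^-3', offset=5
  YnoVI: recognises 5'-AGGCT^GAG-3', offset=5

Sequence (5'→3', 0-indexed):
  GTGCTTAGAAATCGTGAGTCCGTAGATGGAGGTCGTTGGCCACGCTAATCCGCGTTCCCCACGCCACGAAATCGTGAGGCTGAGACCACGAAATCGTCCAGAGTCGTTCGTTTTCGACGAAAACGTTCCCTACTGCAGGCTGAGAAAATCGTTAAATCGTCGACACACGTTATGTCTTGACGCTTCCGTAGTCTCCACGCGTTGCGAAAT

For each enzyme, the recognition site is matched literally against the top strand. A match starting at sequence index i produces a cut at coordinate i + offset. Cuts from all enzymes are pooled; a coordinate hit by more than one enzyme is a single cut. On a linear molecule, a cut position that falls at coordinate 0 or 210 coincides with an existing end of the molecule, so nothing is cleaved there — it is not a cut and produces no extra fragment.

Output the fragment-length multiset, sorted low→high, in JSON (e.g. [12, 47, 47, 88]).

[3,4,4,5,5,5,5,7,7,7,8,9,9,9,11,12,13,13,13,14,15,15,17]

Per-enzyme occurrences:
  WciIV (CGTT, off=4): starts [33, 52, 104, 108, 123, 149, 167, 199] → cuts [37, 56, 108, 112, 127, 153, 171, 203]
  CdoIII (TCCGTAG, off=4): starts [18, 184] → cuts [22, 188]
  IvoI (AAATCGT, off=5): starts [8, 68, 90, 145, 153] → cuts [13, 73, 95, 150, 158]
  UxaVI (CCACG, off=5): starts [39, 58, 63, 85, 194] → cuts [44, 63, 68, 90, 199]
  YnoVI (AGGCTGAG, off=5): starts [76, 136] → cuts [81, 141]

Pooled cuts: [13, 22, 37, 44, 56, 63, 68, 73, 81, 90, 95, 108, 112, 127, 141, 150, 153, 158, 171, 188, 199, 203]

Fragment lengths:
  [0,13): 13 bp
  [13,22): 9 bp
  [22,37): 15 bp
  [37,44): 7 bp
  [44,56): 12 bp
  [56,63): 7 bp
  [63,68): 5 bp
  [68,73): 5 bp
  [73,81): 8 bp
  [81,90): 9 bp
  [90,95): 5 bp
  [95,108): 13 bp
  [108,112): 4 bp
  [112,127): 15 bp
  [127,141): 14 bp
  [141,150): 9 bp
  [150,153): 3 bp
  [153,158): 5 bp
  [158,171): 13 bp
  [171,188): 17 bp
  [188,199): 11 bp
  [199,203): 4 bp
  [203,210): 7 bp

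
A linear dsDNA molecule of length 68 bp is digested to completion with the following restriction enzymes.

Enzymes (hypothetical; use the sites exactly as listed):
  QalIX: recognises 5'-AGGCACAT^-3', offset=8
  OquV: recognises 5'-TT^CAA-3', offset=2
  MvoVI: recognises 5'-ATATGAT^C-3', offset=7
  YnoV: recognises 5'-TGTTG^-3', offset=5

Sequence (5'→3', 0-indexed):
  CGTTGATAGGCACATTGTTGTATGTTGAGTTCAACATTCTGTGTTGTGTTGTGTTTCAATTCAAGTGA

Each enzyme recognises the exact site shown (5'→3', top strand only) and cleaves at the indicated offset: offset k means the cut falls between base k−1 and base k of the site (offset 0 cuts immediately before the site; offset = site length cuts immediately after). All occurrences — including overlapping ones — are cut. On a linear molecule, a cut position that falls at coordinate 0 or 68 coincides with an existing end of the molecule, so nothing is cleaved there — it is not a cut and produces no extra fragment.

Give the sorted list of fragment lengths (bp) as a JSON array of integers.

[4,5,5,5,5,7,7,15,15]

Site scan:
  QalIX (AGGCACAT, off=8): starts [7] → cuts [15]
  OquV (TTCAA, off=2): starts [29, 54, 59] → cuts [31, 56, 61]
  MvoVI (ATATGATC, off=7): no sites
  YnoV (TGTTG, off=5): starts [15, 22, 41, 46] → cuts [20, 27, 46, 51]

All cut coordinates (distinct, sorted): [15, 20, 27, 31, 46, 51, 56, 61]

Fragments:
  [0,15): 15 bp
  [15,20): 5 bp
  [20,27): 7 bp
  [27,31): 4 bp
  [31,46): 15 bp
  [46,51): 5 bp
  [51,56): 5 bp
  [56,61): 5 bp
  [61,68): 7 bp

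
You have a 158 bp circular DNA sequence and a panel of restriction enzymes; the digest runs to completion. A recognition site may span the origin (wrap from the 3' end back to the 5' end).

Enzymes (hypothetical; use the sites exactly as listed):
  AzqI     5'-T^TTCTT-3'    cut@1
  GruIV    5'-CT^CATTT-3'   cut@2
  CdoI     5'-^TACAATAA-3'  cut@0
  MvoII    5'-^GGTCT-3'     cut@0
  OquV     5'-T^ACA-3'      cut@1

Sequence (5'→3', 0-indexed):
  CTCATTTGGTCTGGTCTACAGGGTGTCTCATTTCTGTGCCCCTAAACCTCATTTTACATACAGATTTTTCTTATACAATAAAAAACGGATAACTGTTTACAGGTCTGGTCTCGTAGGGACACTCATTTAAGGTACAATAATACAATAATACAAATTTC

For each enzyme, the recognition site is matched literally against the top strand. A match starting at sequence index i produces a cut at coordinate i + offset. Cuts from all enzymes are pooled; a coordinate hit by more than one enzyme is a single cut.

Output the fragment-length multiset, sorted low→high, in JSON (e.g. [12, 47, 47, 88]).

[1,1,1,3,4,5,5,5,5,6,6,7,8,8,9,11,11,17,21,24]

Site scan:
  AzqI TTTCTT/1: at [66] ⇒ [67]
  GruIV CTCATTT/2: at [0, 26, 47, 121] ⇒ [2, 28, 49, 123]
  CdoI TACAATAA/0: at [73, 132, 140] ⇒ [73, 132, 140]
  MvoII GGTCT/0: at [7, 12, 101, 106] ⇒ [7, 12, 101, 106]
  OquV TACA/1: at [16, 54, 58, 73, 97, 132, 140, 148] ⇒ [17, 55, 59, 74, 98, 133, 141, 149]

Pooled cuts: [2, 7, 12, 17, 28, 49, 55, 59, 67, 73, 74, 98, 101, 106, 123, 132, 133, 140, 141, 149]

Fragments:
  2→7: 5 bp
  7→12: 5 bp
  12→17: 5 bp
  17→28: 11 bp
  28→49: 21 bp
  49→55: 6 bp
  55→59: 4 bp
  59→67: 8 bp
  67→73: 6 bp
  73→74: 1 bp
  74→98: 24 bp
  98→101: 3 bp
  101→106: 5 bp
  106→123: 17 bp
  123→132: 9 bp
  132→133: 1 bp
  133→140: 7 bp
  140→141: 1 bp
  141→149: 8 bp
  149→2 (wrap): 158-149+2 = 11 bp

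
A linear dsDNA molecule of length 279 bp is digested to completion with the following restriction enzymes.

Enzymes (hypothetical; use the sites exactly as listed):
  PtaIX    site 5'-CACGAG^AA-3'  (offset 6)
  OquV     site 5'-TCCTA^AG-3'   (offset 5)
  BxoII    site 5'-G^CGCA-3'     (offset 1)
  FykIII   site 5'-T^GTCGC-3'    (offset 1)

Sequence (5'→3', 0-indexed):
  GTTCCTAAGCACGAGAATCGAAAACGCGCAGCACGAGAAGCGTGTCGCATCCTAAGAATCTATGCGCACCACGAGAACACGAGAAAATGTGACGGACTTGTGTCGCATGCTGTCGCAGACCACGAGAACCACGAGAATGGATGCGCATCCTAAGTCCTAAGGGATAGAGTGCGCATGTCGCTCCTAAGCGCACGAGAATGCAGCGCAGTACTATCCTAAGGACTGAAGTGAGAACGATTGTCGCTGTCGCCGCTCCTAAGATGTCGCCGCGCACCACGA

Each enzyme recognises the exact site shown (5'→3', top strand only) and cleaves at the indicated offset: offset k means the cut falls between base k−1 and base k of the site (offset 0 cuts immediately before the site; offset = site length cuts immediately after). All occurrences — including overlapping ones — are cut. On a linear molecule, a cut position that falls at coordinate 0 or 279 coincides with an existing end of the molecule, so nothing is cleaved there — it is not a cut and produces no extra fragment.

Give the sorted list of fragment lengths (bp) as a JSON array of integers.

Site scan:
  PtaIX (CACGAGAA, off=6): starts [9, 31, 69, 77, 120, 129, 190] → cuts [15, 37, 75, 83, 126, 135, 196]
  OquV (TCCTAAG, off=5): starts [2, 49, 147, 154, 181, 213, 253] → cuts [7, 54, 152, 159, 186, 218, 258]
  BxoII (GCGCA, off=1): starts [25, 63, 142, 170, 187, 202, 268] → cuts [26, 64, 143, 171, 188, 203, 269]
  FykIII (TGTCGC, off=1): starts [42, 100, 110, 175, 238, 244, 261] → cuts [43, 101, 111, 176, 239, 245, 262]

All cut coordinates (distinct, sorted): [7, 15, 26, 37, 43, 54, 64, 75, 83, 101, 111, 126, 135, 143, 152, 159, 171, 176, 186, 188, 196, 203, 218, 239, 245, 258, 262, 269]

Fragments:
  [0,7): 7 bp
  [7,15): 8 bp
  [15,26): 11 bp
  [26,37): 11 bp
  [37,43): 6 bp
  [43,54): 11 bp
  [54,64): 10 bp
  [64,75): 11 bp
  [75,83): 8 bp
  [83,101): 18 bp
  [101,111): 10 bp
  [111,126): 15 bp
  [126,135): 9 bp
  [135,143): 8 bp
  [143,152): 9 bp
  [152,159): 7 bp
  [159,171): 12 bp
  [171,176): 5 bp
  [176,186): 10 bp
  [186,188): 2 bp
  [188,196): 8 bp
  [196,203): 7 bp
  [203,218): 15 bp
  [218,239): 21 bp
  [239,245): 6 bp
  [245,258): 13 bp
  [258,262): 4 bp
  [262,269): 7 bp
  [269,279): 10 bp

[2,4,5,6,6,7,7,7,7,8,8,8,8,9,9,10,10,10,10,11,11,11,11,12,13,15,15,18,21]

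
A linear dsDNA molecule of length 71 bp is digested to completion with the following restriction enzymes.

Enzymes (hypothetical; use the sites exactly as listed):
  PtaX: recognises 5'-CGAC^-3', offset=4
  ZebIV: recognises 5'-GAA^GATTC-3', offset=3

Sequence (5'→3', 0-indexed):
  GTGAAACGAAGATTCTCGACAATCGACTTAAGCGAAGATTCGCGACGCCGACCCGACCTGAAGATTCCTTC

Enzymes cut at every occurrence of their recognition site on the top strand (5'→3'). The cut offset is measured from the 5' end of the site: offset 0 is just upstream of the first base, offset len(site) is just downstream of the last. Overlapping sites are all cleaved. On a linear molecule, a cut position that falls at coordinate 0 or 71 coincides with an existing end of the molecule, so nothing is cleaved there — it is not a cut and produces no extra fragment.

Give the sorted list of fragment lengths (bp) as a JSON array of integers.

Per-enzyme occurrences:
  PtaX CGAC/4: at [16, 23, 42, 48, 53] ⇒ [20, 27, 46, 52, 57]
  ZebIV GAAGATTC/3: at [7, 33, 59] ⇒ [10, 36, 62]

All cut coordinates (distinct, sorted): [10, 20, 27, 36, 46, 52, 57, 62]

Fragments:
  [0,10): 10 bp
  [10,20): 10 bp
  [20,27): 7 bp
  [27,36): 9 bp
  [36,46): 10 bp
  [46,52): 6 bp
  [52,57): 5 bp
  [57,62): 5 bp
  [62,71): 9 bp

[5,5,6,7,9,9,10,10,10]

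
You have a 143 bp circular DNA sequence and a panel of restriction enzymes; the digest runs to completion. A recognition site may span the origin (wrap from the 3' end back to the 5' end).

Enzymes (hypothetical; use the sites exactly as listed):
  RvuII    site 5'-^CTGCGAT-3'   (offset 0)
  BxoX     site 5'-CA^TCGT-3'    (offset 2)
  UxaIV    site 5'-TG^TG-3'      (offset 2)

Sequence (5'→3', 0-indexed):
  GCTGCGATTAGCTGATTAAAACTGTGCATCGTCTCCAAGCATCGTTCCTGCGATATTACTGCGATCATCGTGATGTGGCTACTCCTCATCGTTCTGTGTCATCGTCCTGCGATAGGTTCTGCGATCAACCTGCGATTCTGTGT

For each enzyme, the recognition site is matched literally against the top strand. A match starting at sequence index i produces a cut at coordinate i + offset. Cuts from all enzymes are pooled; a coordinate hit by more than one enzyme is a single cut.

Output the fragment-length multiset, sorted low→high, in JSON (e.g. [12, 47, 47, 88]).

[2,2,4,5,5,6,8,8,9,11,11,11,12,13,13,23]

Scan for sites:
  RvuII (CTGCGAT, off=0): starts [1, 47, 58, 106, 118, 129] → cuts [1, 47, 58, 106, 118, 129]
  BxoX (CATCGT, off=2): starts [26, 39, 65, 86, 99] → cuts [28, 41, 67, 88, 101]
  UxaIV (TGTG, off=2): starts [22, 73, 94, 138, 140] → cuts [24, 75, 96, 140, 142]

All cut coordinates (distinct, sorted): [1, 24, 28, 41, 47, 58, 67, 75, 88, 96, 101, 106, 118, 129, 140, 142]

Fragment lengths:
  1→24: 23 bp
  24→28: 4 bp
  28→41: 13 bp
  41→47: 6 bp
  47→58: 11 bp
  58→67: 9 bp
  67→75: 8 bp
  75→88: 13 bp
  88→96: 8 bp
  96→101: 5 bp
  101→106: 5 bp
  106→118: 12 bp
  118→129: 11 bp
  129→140: 11 bp
  140→142: 2 bp
  142→1 (wrap): 143-142+1 = 2 bp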